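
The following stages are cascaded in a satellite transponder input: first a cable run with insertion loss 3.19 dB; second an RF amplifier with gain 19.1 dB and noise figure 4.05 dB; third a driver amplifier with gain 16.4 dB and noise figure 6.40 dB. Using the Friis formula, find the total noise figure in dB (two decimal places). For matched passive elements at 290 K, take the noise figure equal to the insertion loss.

Convert to linear (a loss of L dB is a gain of −L dB): F_i = 10^(NF_i/10), G_i = 10^(G_i,dB/10)
  Stage 1: F_1 = 10^(3.19/10) = 2.084, G_1 = 10^(−3.19/10) = 0.4797
  Stage 2: F_2 = 10^(4.05/10) = 2.541, G_2 = 10^(19.1/10) = 81.28
  Stage 3: F_3 = 10^(6.40/10) = 4.365, G_3 = 10^(16.4/10) = 43.65
Friis cascade:
  F = 2.084 + (2.541 − 1)/0.4797 + (4.365 − 1)/38.99 = 5.383
NF = 10 log₁₀(5.383) = 7.31 dB

7.31 dB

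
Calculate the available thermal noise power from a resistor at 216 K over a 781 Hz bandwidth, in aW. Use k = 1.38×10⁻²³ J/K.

2.33 aW

P_n = kTB = 1.38×10⁻²³ × 216 × 7.81×10² = 2.33×10⁻¹⁸ W = 2.33 aW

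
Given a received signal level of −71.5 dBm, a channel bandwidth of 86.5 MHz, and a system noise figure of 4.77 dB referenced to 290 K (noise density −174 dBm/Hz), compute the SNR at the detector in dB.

18.4 dB

Noise floor: N = −174 + 10 log₁₀(B) + NF
10 log₁₀(8.65×10⁷) = 79.37 dB
N = −174 + 79.37 + 4.77 = −89.86 dBm
SNR = P_sig − N = −71.5 − (−89.86) = 18.36 dB → 18.4 dB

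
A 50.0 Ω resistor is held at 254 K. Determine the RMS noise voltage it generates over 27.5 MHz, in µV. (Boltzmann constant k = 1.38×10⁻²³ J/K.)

4.39 µV

V_n = √(4kTRB)
4kTRB = 4 × 1.38×10⁻²³ × 254 × 5.00×10¹ × 2.75×10⁷ = 1.93×10⁻¹¹ V²
V_n = √(1.93×10⁻¹¹) = 4.39×10⁻⁶ V = 4.39 µV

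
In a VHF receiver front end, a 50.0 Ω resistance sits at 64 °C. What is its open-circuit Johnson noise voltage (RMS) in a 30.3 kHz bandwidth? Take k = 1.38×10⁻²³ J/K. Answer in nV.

T = 64 °C + 273.15 = 337.15 K
V_n = √(4kTRB)
4kTRB = 4 × 1.38×10⁻²³ × 337.15 × 5.00×10¹ × 3.03×10⁴ = 2.82×10⁻¹⁴ V²
V_n = √(2.82×10⁻¹⁴) = 1.68×10⁻⁷ V = 168 nV

168 nV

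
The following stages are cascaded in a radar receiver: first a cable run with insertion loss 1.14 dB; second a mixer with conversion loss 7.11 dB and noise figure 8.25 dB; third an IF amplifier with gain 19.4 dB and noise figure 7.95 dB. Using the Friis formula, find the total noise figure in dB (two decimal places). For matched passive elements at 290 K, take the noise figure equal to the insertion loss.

16.40 dB

Convert to linear (a loss of L dB is a gain of −L dB): F_i = 10^(NF_i/10), G_i = 10^(G_i,dB/10)
  Stage 1: F_1 = 10^(1.14/10) = 1.300, G_1 = 10^(−1.14/10) = 0.7691
  Stage 2: F_2 = 10^(8.25/10) = 6.683, G_2 = 10^(−7.11/10) = 0.1945
  Stage 3: F_3 = 10^(7.95/10) = 6.237, G_3 = 10^(19.4/10) = 87.10
Friis cascade:
  F = 1.300 + (6.683 − 1)/0.7691 + (6.237 − 1)/0.1496 = 43.69
NF = 10 log₁₀(43.69) = 16.40 dB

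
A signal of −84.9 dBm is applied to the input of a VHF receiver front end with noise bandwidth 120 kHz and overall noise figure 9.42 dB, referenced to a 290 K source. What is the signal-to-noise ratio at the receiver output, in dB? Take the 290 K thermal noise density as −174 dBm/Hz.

28.9 dB

Noise floor: N = −174 + 10 log₁₀(B) + NF
10 log₁₀(1.20×10⁵) = 50.79 dB
N = −174 + 50.79 + 9.42 = −113.79 dBm
SNR = P_sig − N = −84.9 − (−113.79) = 28.89 dB → 28.9 dB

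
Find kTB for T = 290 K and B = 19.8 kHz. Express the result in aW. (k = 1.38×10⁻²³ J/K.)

79.2 aW

P_n = kTB = 1.38×10⁻²³ × 290 × 1.98×10⁴ = 7.92×10⁻¹⁷ W = 79.2 aW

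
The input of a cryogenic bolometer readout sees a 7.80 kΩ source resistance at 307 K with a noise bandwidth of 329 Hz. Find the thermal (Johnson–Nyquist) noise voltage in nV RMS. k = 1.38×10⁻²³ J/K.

V_n = √(4kTRB)
4kTRB = 4 × 1.38×10⁻²³ × 307 × 7.80×10³ × 3.29×10² = 4.35×10⁻¹⁴ V²
V_n = √(4.35×10⁻¹⁴) = 2.09×10⁻⁷ V = 209 nV

209 nV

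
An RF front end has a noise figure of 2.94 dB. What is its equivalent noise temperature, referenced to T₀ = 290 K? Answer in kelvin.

F = 10^(2.94/10) = 1.96789
T_e = (F − 1)·T₀ = (1.96789 − 1) × 290 = 281 K

281 K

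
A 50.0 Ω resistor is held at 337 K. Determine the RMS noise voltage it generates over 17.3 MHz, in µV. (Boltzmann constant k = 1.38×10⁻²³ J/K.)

4.01 µV

V_n = √(4kTRB)
4kTRB = 4 × 1.38×10⁻²³ × 337 × 5.00×10¹ × 1.73×10⁷ = 1.61×10⁻¹¹ V²
V_n = √(1.61×10⁻¹¹) = 4.01×10⁻⁶ V = 4.01 µV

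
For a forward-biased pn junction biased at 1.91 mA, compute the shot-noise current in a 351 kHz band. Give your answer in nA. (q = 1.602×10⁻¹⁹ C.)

14.7 nA

I_n = √(2qI·B)
2qI·B = 2 × 1.602×10⁻¹⁹ × 1.91×10⁻³ × 3.51×10⁵ = 2.15×10⁻¹⁶ A²
I_n = √(2.15×10⁻¹⁶) = 1.47×10⁻⁸ A = 14.7 nA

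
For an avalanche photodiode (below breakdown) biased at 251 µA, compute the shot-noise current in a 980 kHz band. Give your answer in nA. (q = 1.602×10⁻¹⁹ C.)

8.88 nA

I_n = √(2qI·B)
2qI·B = 2 × 1.602×10⁻¹⁹ × 2.51×10⁻⁴ × 9.80×10⁵ = 7.88×10⁻¹⁷ A²
I_n = √(7.88×10⁻¹⁷) = 8.88×10⁻⁹ A = 8.88 nA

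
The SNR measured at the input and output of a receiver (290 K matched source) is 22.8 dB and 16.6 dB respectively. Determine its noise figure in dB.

6.2 dB

NF (dB) = SNR_in(dB) − SNR_out(dB) when the source is at T₀
NF = 22.8 − 16.6 = 6.2 dB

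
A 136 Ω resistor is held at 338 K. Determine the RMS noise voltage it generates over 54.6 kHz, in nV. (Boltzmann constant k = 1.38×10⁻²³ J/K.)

V_n = √(4kTRB)
4kTRB = 4 × 1.38×10⁻²³ × 338 × 1.36×10² × 5.46×10⁴ = 1.39×10⁻¹³ V²
V_n = √(1.39×10⁻¹³) = 3.72×10⁻⁷ V = 372 nV

372 nV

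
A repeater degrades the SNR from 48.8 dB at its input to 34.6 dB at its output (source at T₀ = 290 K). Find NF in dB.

NF (dB) = SNR_in(dB) − SNR_out(dB) when the source is at T₀
NF = 48.8 − 34.6 = 14.2 dB

14.2 dB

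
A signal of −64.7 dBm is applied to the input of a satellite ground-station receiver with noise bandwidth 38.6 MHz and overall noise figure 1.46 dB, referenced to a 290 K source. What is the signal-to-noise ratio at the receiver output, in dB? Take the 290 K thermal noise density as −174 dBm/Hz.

32.0 dB

Noise floor: N = −174 + 10 log₁₀(B) + NF
10 log₁₀(3.86×10⁷) = 75.87 dB
N = −174 + 75.87 + 1.46 = −96.67 dBm
SNR = P_sig − N = −64.7 − (−96.67) = 31.97 dB → 32.0 dB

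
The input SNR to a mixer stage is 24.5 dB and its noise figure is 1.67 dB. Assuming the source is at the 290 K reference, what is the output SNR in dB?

By definition F = SNR_in/SNR_out, so in dB: SNR_out = SNR_in − NF
SNR_out = 24.5 − 1.67 = 22.83 dB

22.83 dB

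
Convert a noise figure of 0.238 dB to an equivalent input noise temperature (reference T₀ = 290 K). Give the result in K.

F = 10^(0.238/10) = 1.05633
T_e = (F − 1)·T₀ = (1.05633 − 1) × 290 = 16.3 K

16.3 K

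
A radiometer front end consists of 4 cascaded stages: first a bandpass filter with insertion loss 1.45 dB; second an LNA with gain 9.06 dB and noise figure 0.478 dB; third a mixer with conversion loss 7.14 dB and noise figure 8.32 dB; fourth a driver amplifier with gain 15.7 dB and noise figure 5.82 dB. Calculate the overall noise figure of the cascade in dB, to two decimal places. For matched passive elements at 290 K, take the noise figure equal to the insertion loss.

Convert to linear (a loss of L dB is a gain of −L dB): F_i = 10^(NF_i/10), G_i = 10^(G_i,dB/10)
  Stage 1: F_1 = 10^(1.45/10) = 1.396, G_1 = 10^(−1.45/10) = 0.7161
  Stage 2: F_2 = 10^(0.478/10) = 1.116, G_2 = 10^(9.06/10) = 8.054
  Stage 3: F_3 = 10^(8.32/10) = 6.792, G_3 = 10^(−7.14/10) = 0.1932
  Stage 4: F_4 = 10^(5.82/10) = 3.819, G_4 = 10^(15.7/10) = 37.15
Friis cascade:
  F = 1.396 + (1.116 − 1)/0.7161 + (6.792 − 1)/5.768 + (3.819 − 1)/1.114 = 5.093
NF = 10 log₁₀(5.093) = 7.07 dB

7.07 dB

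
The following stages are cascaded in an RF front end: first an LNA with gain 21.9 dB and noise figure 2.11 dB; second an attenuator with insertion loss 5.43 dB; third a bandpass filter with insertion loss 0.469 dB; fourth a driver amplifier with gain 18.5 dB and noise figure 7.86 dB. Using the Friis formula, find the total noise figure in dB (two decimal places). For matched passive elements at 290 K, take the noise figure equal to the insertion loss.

2.49 dB

Convert to linear (a loss of L dB is a gain of −L dB): F_i = 10^(NF_i/10), G_i = 10^(G_i,dB/10)
  Stage 1: F_1 = 10^(2.11/10) = 1.626, G_1 = 10^(21.9/10) = 154.9
  Stage 2: F_2 = 10^(5.43/10) = 3.491, G_2 = 10^(−5.43/10) = 0.2864
  Stage 3: F_3 = 10^(0.469/10) = 1.114, G_3 = 10^(−0.469/10) = 0.8976
  Stage 4: F_4 = 10^(7.86/10) = 6.109, G_4 = 10^(18.5/10) = 70.79
Friis cascade:
  F = 1.626 + (3.491 − 1)/154.9 + (1.114 − 1)/44.36 + (6.109 − 1)/39.82 = 1.773
NF = 10 log₁₀(1.773) = 2.49 dB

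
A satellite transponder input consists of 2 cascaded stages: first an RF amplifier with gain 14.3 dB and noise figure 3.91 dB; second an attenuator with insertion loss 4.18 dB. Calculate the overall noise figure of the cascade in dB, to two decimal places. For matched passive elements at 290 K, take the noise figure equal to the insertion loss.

4.01 dB

Convert to linear (a loss of L dB is a gain of −L dB): F_i = 10^(NF_i/10), G_i = 10^(G_i,dB/10)
  Stage 1: F_1 = 10^(3.91/10) = 2.460, G_1 = 10^(14.3/10) = 26.92
  Stage 2: F_2 = 10^(4.18/10) = 2.618, G_2 = 10^(−4.18/10) = 0.3819
Friis cascade:
  F = 2.460 + (2.618 − 1)/26.92 = 2.520
NF = 10 log₁₀(2.520) = 4.01 dB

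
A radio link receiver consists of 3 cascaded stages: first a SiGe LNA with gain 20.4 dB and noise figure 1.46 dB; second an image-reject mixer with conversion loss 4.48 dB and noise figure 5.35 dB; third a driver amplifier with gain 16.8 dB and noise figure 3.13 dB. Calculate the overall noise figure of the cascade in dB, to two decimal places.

1.61 dB

Convert to linear (a loss of L dB is a gain of −L dB): F_i = 10^(NF_i/10), G_i = 10^(G_i,dB/10)
  Stage 1: F_1 = 10^(1.46/10) = 1.400, G_1 = 10^(20.4/10) = 109.6
  Stage 2: F_2 = 10^(5.35/10) = 3.428, G_2 = 10^(−4.48/10) = 0.3565
  Stage 3: F_3 = 10^(3.13/10) = 2.056, G_3 = 10^(16.8/10) = 47.86
Friis cascade:
  F = 1.400 + (3.428 − 1)/109.6 + (2.056 − 1)/39.08 = 1.449
NF = 10 log₁₀(1.449) = 1.61 dB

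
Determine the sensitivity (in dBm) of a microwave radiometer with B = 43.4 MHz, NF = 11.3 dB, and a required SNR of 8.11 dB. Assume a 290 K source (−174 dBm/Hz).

−78.2 dBm

Sensitivity = −174 + 10 log₁₀(B) + NF + SNR_min
= −174 + 76.37 + 11.3 + 8.11
= −78.22 dBm → −78.2 dBm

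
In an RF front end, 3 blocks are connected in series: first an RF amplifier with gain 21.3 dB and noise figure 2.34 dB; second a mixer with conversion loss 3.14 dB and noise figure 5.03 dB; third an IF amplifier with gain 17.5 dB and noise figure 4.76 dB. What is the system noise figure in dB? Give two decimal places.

2.46 dB

Convert to linear (a loss of L dB is a gain of −L dB): F_i = 10^(NF_i/10), G_i = 10^(G_i,dB/10)
  Stage 1: F_1 = 10^(2.34/10) = 1.714, G_1 = 10^(21.3/10) = 134.9
  Stage 2: F_2 = 10^(5.03/10) = 3.184, G_2 = 10^(−3.14/10) = 0.4853
  Stage 3: F_3 = 10^(4.76/10) = 2.992, G_3 = 10^(17.5/10) = 56.23
Friis cascade:
  F = 1.714 + (3.184 − 1)/134.9 + (2.992 − 1)/65.46 = 1.761
NF = 10 log₁₀(1.761) = 2.46 dB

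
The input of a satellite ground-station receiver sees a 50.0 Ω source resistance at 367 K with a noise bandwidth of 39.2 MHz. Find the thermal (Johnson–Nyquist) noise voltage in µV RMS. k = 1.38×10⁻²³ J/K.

6.30 µV

V_n = √(4kTRB)
4kTRB = 4 × 1.38×10⁻²³ × 367 × 5.00×10¹ × 3.92×10⁷ = 3.97×10⁻¹¹ V²
V_n = √(3.97×10⁻¹¹) = 6.30×10⁻⁶ V = 6.30 µV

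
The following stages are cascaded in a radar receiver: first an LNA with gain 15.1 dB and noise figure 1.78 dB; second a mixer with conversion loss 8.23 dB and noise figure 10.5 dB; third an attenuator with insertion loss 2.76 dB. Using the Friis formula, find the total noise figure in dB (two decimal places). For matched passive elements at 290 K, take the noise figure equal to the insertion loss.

3.02 dB

Convert to linear (a loss of L dB is a gain of −L dB): F_i = 10^(NF_i/10), G_i = 10^(G_i,dB/10)
  Stage 1: F_1 = 10^(1.78/10) = 1.507, G_1 = 10^(15.1/10) = 32.36
  Stage 2: F_2 = 10^(10.5/10) = 11.22, G_2 = 10^(−8.23/10) = 0.1503
  Stage 3: F_3 = 10^(2.76/10) = 1.888, G_3 = 10^(−2.76/10) = 0.5297
Friis cascade:
  F = 1.507 + (11.22 − 1)/32.36 + (1.888 − 1)/4.864 = 2.005
NF = 10 log₁₀(2.005) = 3.02 dB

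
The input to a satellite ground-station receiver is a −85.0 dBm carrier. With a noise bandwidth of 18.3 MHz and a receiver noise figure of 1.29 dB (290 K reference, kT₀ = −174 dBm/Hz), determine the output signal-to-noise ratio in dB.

Noise floor: N = −174 + 10 log₁₀(B) + NF
10 log₁₀(1.83×10⁷) = 72.62 dB
N = −174 + 72.62 + 1.29 = −100.09 dBm
SNR = P_sig − N = −85.0 − (−100.09) = 15.09 dB → 15.1 dB

15.1 dB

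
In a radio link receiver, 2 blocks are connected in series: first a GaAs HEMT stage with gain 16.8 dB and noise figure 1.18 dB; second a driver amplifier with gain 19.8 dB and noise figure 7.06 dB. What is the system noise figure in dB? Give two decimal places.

Convert to linear (a loss of L dB is a gain of −L dB): F_i = 10^(NF_i/10), G_i = 10^(G_i,dB/10)
  Stage 1: F_1 = 10^(1.18/10) = 1.312, G_1 = 10^(16.8/10) = 47.86
  Stage 2: F_2 = 10^(7.06/10) = 5.082, G_2 = 10^(19.8/10) = 95.50
Friis cascade:
  F = 1.312 + (5.082 − 1)/47.86 = 1.397
NF = 10 log₁₀(1.397) = 1.45 dB

1.45 dB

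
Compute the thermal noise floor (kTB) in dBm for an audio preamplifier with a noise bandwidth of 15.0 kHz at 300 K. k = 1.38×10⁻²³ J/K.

−132.1 dBm

P_n = kTB = 1.38×10⁻²³ × 300 × 1.50×10⁴ = 6.21×10⁻¹⁷ W
In dBm: 10 log₁₀(6.21×10⁻¹⁷ / 10⁻³) = −132.1 dBm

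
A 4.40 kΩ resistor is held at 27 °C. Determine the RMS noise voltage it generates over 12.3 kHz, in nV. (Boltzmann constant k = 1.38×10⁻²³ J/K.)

T = 27 °C + 273.15 = 300.15 K
V_n = √(4kTRB)
4kTRB = 4 × 1.38×10⁻²³ × 300.15 × 4.40×10³ × 1.23×10⁴ = 8.97×10⁻¹³ V²
V_n = √(8.97×10⁻¹³) = 9.47×10⁻⁷ V = 947 nV

947 nV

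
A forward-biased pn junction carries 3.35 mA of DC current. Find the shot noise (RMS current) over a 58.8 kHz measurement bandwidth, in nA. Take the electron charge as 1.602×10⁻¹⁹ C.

I_n = √(2qI·B)
2qI·B = 2 × 1.602×10⁻¹⁹ × 3.35×10⁻³ × 5.88×10⁴ = 6.31×10⁻¹⁷ A²
I_n = √(6.31×10⁻¹⁷) = 7.94×10⁻⁹ A = 7.94 nA

7.94 nA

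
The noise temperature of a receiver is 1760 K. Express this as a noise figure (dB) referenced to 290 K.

8.49 dB

F = 1 + T_e/T₀ = 1 + 1760/290 = 7.06897
NF = 10 log₁₀(7.06897) = 8.49 dB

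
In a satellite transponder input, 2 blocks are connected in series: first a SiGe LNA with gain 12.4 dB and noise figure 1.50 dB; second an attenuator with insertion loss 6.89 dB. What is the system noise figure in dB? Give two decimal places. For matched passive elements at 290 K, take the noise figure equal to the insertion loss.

Convert to linear (a loss of L dB is a gain of −L dB): F_i = 10^(NF_i/10), G_i = 10^(G_i,dB/10)
  Stage 1: F_1 = 10^(1.50/10) = 1.413, G_1 = 10^(12.4/10) = 17.38
  Stage 2: F_2 = 10^(6.89/10) = 4.887, G_2 = 10^(−6.89/10) = 0.2046
Friis cascade:
  F = 1.413 + (4.887 − 1)/17.38 = 1.636
NF = 10 log₁₀(1.636) = 2.14 dB

2.14 dB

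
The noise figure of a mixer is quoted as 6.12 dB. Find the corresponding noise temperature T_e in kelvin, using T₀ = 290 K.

897 K

F = 10^(6.12/10) = 4.09261
T_e = (F − 1)·T₀ = (4.09261 − 1) × 290 = 897 K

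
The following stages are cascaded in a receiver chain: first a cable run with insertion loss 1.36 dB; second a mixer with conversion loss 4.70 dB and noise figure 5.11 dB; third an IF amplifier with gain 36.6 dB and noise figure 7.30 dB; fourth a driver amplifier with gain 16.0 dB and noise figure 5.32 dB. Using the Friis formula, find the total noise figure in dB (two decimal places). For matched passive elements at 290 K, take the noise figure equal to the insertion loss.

Convert to linear (a loss of L dB is a gain of −L dB): F_i = 10^(NF_i/10), G_i = 10^(G_i,dB/10)
  Stage 1: F_1 = 10^(1.36/10) = 1.368, G_1 = 10^(−1.36/10) = 0.7311
  Stage 2: F_2 = 10^(5.11/10) = 3.243, G_2 = 10^(−4.70/10) = 0.3388
  Stage 3: F_3 = 10^(7.30/10) = 5.370, G_3 = 10^(36.6/10) = 4571
  Stage 4: F_4 = 10^(5.32/10) = 3.404, G_4 = 10^(16.0/10) = 39.81
Friis cascade:
  F = 1.368 + (3.243 − 1)/0.7311 + (5.370 − 1)/0.2477 + (3.404 − 1)/1132 = 22.08
NF = 10 log₁₀(22.08) = 13.44 dB

13.44 dB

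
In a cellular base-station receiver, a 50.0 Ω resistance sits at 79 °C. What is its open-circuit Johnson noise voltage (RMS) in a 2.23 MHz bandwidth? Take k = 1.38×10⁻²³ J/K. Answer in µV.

T = 79 °C + 273.15 = 352.15 K
V_n = √(4kTRB)
4kTRB = 4 × 1.38×10⁻²³ × 352.15 × 5.00×10¹ × 2.23×10⁶ = 2.17×10⁻¹² V²
V_n = √(2.17×10⁻¹²) = 1.47×10⁻⁶ V = 1.47 µV

1.47 µV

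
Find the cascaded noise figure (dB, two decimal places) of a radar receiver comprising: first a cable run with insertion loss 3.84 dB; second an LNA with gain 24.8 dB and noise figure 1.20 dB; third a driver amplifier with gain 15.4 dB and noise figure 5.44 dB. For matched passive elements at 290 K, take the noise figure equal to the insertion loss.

Convert to linear (a loss of L dB is a gain of −L dB): F_i = 10^(NF_i/10), G_i = 10^(G_i,dB/10)
  Stage 1: F_1 = 10^(3.84/10) = 2.421, G_1 = 10^(−3.84/10) = 0.4130
  Stage 2: F_2 = 10^(1.20/10) = 1.318, G_2 = 10^(24.8/10) = 302.0
  Stage 3: F_3 = 10^(5.44/10) = 3.499, G_3 = 10^(15.4/10) = 34.67
Friis cascade:
  F = 2.421 + (1.318 − 1)/0.4130 + (3.499 − 1)/124.7 = 3.212
NF = 10 log₁₀(3.212) = 5.07 dB

5.07 dB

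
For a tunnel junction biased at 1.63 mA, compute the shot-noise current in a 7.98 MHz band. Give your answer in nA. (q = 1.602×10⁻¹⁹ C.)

64.6 nA

I_n = √(2qI·B)
2qI·B = 2 × 1.602×10⁻¹⁹ × 1.63×10⁻³ × 7.98×10⁶ = 4.17×10⁻¹⁵ A²
I_n = √(4.17×10⁻¹⁵) = 6.46×10⁻⁸ A = 64.6 nA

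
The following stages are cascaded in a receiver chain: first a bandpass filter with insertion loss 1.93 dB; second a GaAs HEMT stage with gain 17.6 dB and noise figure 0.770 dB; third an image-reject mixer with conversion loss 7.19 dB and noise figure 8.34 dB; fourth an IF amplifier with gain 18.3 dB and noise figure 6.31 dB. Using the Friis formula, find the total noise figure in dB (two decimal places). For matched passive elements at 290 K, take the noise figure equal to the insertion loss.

3.95 dB

Convert to linear (a loss of L dB is a gain of −L dB): F_i = 10^(NF_i/10), G_i = 10^(G_i,dB/10)
  Stage 1: F_1 = 10^(1.93/10) = 1.560, G_1 = 10^(−1.93/10) = 0.6412
  Stage 2: F_2 = 10^(0.770/10) = 1.194, G_2 = 10^(17.6/10) = 57.54
  Stage 3: F_3 = 10^(8.34/10) = 6.823, G_3 = 10^(−7.19/10) = 0.1910
  Stage 4: F_4 = 10^(6.31/10) = 4.276, G_4 = 10^(18.3/10) = 67.61
Friis cascade:
  F = 1.560 + (1.194 − 1)/0.6412 + (6.823 − 1)/36.90 + (4.276 − 1)/7.047 = 2.485
NF = 10 log₁₀(2.485) = 3.95 dB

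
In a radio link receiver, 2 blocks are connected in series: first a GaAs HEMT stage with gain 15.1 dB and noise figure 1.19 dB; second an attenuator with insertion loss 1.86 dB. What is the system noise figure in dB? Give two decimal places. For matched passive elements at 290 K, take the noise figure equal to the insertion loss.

Convert to linear (a loss of L dB is a gain of −L dB): F_i = 10^(NF_i/10), G_i = 10^(G_i,dB/10)
  Stage 1: F_1 = 10^(1.19/10) = 1.315, G_1 = 10^(15.1/10) = 32.36
  Stage 2: F_2 = 10^(1.86/10) = 1.535, G_2 = 10^(−1.86/10) = 0.6516
Friis cascade:
  F = 1.315 + (1.535 − 1)/32.36 = 1.332
NF = 10 log₁₀(1.332) = 1.24 dB

1.24 dB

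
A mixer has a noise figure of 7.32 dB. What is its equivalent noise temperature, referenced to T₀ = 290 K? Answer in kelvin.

F = 10^(7.32/10) = 5.39511
T_e = (F − 1)·T₀ = (5.39511 − 1) × 290 = 1275 K

1275 K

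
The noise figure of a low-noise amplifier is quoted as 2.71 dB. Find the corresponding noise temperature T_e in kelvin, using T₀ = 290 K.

251 K

F = 10^(2.71/10) = 1.86638
T_e = (F − 1)·T₀ = (1.86638 − 1) × 290 = 251 K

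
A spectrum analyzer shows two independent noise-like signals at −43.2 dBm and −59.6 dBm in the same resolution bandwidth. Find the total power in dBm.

Convert to linear, add, convert back:
P₁ = 4.79×10⁻⁸ W, P₂ = 1.10×10⁻⁹ W
P_tot = 4.90×10⁻⁸ W → 10 log₁₀(P_tot / 10⁻³) = −43.1 dBm

−43.1 dBm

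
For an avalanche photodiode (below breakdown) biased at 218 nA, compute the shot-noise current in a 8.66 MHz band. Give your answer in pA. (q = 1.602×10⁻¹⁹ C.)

778 pA

I_n = √(2qI·B)
2qI·B = 2 × 1.602×10⁻¹⁹ × 2.18×10⁻⁷ × 8.66×10⁶ = 6.05×10⁻¹⁹ A²
I_n = √(6.05×10⁻¹⁹) = 7.78×10⁻¹⁰ A = 778 pA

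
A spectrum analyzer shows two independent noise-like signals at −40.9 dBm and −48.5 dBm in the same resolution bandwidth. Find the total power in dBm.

−40.2 dBm

Convert to linear, add, convert back:
P₁ = 8.13×10⁻⁸ W, P₂ = 1.41×10⁻⁸ W
P_tot = 9.54×10⁻⁸ W → 10 log₁₀(P_tot / 10⁻³) = −40.2 dBm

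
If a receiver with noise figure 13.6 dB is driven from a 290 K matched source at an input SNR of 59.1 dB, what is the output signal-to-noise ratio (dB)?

45.5 dB

By definition F = SNR_in/SNR_out, so in dB: SNR_out = SNR_in − NF
SNR_out = 59.1 − 13.6 = 45.5 dB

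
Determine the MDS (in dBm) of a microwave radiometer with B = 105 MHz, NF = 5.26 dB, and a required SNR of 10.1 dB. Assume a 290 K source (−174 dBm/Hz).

Sensitivity = −174 + 10 log₁₀(B) + NF + SNR_min
= −174 + 80.21 + 5.26 + 10.1
= −78.43 dBm → −78.4 dBm

−78.4 dBm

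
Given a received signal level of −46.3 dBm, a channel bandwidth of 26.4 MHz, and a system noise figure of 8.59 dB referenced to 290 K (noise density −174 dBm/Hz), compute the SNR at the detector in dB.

Noise floor: N = −174 + 10 log₁₀(B) + NF
10 log₁₀(2.64×10⁷) = 74.22 dB
N = −174 + 74.22 + 8.59 = −91.19 dBm
SNR = P_sig − N = −46.3 − (−91.19) = 44.89 dB → 44.9 dB

44.9 dB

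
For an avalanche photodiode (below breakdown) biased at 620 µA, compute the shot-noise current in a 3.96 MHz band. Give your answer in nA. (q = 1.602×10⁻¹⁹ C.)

28.0 nA

I_n = √(2qI·B)
2qI·B = 2 × 1.602×10⁻¹⁹ × 6.20×10⁻⁴ × 3.96×10⁶ = 7.87×10⁻¹⁶ A²
I_n = √(7.87×10⁻¹⁶) = 2.80×10⁻⁸ A = 28.0 nA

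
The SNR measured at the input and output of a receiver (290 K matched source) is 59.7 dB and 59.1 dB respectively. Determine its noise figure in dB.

0.6 dB

NF (dB) = SNR_in(dB) − SNR_out(dB) when the source is at T₀
NF = 59.7 − 59.1 = 0.6 dB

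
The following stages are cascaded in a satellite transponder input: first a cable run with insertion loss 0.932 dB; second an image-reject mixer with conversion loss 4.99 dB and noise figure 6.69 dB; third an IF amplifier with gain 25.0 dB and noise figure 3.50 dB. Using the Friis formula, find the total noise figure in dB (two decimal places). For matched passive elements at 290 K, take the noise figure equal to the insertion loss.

10.26 dB

Convert to linear (a loss of L dB is a gain of −L dB): F_i = 10^(NF_i/10), G_i = 10^(G_i,dB/10)
  Stage 1: F_1 = 10^(0.932/10) = 1.239, G_1 = 10^(−0.932/10) = 0.8069
  Stage 2: F_2 = 10^(6.69/10) = 4.667, G_2 = 10^(−4.99/10) = 0.3170
  Stage 3: F_3 = 10^(3.50/10) = 2.239, G_3 = 10^(25.0/10) = 316.2
Friis cascade:
  F = 1.239 + (4.667 − 1)/0.8069 + (2.239 − 1)/0.2557 = 10.63
NF = 10 log₁₀(10.63) = 10.26 dB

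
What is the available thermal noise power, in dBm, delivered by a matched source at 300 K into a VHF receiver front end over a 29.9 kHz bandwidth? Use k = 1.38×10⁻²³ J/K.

−129.1 dBm

P_n = kTB = 1.38×10⁻²³ × 300 × 2.99×10⁴ = 1.24×10⁻¹⁶ W
In dBm: 10 log₁₀(1.24×10⁻¹⁶ / 10⁻³) = −129.1 dBm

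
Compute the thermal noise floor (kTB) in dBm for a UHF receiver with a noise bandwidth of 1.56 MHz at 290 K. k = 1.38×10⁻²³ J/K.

P_n = kTB = 1.38×10⁻²³ × 290 × 1.56×10⁶ = 6.24×10⁻¹⁵ W
In dBm: 10 log₁₀(6.24×10⁻¹⁵ / 10⁻³) = −112.0 dBm

−112.0 dBm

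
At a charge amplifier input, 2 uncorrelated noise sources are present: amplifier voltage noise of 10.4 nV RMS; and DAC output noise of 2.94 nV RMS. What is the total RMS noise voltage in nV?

Uncorrelated sources add in power (mean-square): V_tot = √(ΣV_i²)
V_tot = √[(1.04×10⁻⁸)² + (2.94×10⁻⁹)²] = 1.08×10⁻⁸ V = 10.8 nV

10.8 nV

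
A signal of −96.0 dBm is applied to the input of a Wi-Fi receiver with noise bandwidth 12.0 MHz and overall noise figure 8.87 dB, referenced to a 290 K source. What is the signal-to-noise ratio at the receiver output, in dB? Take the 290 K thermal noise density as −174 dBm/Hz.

Noise floor: N = −174 + 10 log₁₀(B) + NF
10 log₁₀(1.20×10⁷) = 70.79 dB
N = −174 + 70.79 + 8.87 = −94.34 dBm
SNR = P_sig − N = −96.0 − (−94.34) = −1.66 dB → −1.7 dB

−1.7 dB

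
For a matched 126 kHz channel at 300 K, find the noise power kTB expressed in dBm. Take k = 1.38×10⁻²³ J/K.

−122.8 dBm

P_n = kTB = 1.38×10⁻²³ × 300 × 1.26×10⁵ = 5.22×10⁻¹⁶ W
In dBm: 10 log₁₀(5.22×10⁻¹⁶ / 10⁻³) = −122.8 dBm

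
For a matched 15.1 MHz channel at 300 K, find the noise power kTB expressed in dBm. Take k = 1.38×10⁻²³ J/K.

P_n = kTB = 1.38×10⁻²³ × 300 × 1.51×10⁷ = 6.25×10⁻¹⁴ W
In dBm: 10 log₁₀(6.25×10⁻¹⁴ / 10⁻³) = −102.0 dBm

−102.0 dBm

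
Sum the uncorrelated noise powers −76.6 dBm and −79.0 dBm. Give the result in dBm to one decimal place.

−74.6 dBm

Convert to linear, add, convert back:
P₁ = 2.19×10⁻¹¹ W, P₂ = 1.26×10⁻¹¹ W
P_tot = 3.45×10⁻¹¹ W → 10 log₁₀(P_tot / 10⁻³) = −74.6 dBm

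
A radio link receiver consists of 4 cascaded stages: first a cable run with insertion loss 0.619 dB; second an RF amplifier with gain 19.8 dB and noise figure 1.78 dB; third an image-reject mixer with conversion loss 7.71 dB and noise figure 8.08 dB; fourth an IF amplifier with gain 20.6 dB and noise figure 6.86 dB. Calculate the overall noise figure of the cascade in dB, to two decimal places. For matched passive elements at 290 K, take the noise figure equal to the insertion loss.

3.18 dB

Convert to linear (a loss of L dB is a gain of −L dB): F_i = 10^(NF_i/10), G_i = 10^(G_i,dB/10)
  Stage 1: F_1 = 10^(0.619/10) = 1.153, G_1 = 10^(−0.619/10) = 0.8672
  Stage 2: F_2 = 10^(1.78/10) = 1.507, G_2 = 10^(19.8/10) = 95.50
  Stage 3: F_3 = 10^(8.08/10) = 6.427, G_3 = 10^(−7.71/10) = 0.1694
  Stage 4: F_4 = 10^(6.86/10) = 4.853, G_4 = 10^(20.6/10) = 114.8
Friis cascade:
  F = 1.153 + (1.507 − 1)/0.8672 + (6.427 − 1)/82.81 + (4.853 − 1)/14.03 = 2.078
NF = 10 log₁₀(2.078) = 3.18 dB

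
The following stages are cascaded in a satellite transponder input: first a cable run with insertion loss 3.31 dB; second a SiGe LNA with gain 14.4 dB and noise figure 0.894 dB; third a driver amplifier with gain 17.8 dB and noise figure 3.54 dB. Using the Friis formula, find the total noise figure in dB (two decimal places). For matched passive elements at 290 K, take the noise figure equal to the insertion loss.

Convert to linear (a loss of L dB is a gain of −L dB): F_i = 10^(NF_i/10), G_i = 10^(G_i,dB/10)
  Stage 1: F_1 = 10^(3.31/10) = 2.143, G_1 = 10^(−3.31/10) = 0.4667
  Stage 2: F_2 = 10^(0.894/10) = 1.229, G_2 = 10^(14.4/10) = 27.54
  Stage 3: F_3 = 10^(3.54/10) = 2.259, G_3 = 10^(17.8/10) = 60.26
Friis cascade:
  F = 2.143 + (1.229 − 1)/0.4667 + (2.259 − 1)/12.85 = 2.731
NF = 10 log₁₀(2.731) = 4.36 dB

4.36 dB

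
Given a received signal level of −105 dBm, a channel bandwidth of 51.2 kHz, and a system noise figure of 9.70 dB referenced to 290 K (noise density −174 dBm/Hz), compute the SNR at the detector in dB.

12.2 dB

Noise floor: N = −174 + 10 log₁₀(B) + NF
10 log₁₀(5.12×10⁴) = 47.09 dB
N = −174 + 47.09 + 9.70 = −117.21 dBm
SNR = P_sig − N = −105 − (−117.21) = 12.21 dB → 12.2 dB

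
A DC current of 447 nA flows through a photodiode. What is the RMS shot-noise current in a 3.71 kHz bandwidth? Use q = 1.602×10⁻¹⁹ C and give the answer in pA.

23.1 pA

I_n = √(2qI·B)
2qI·B = 2 × 1.602×10⁻¹⁹ × 4.47×10⁻⁷ × 3.71×10³ = 5.31×10⁻²² A²
I_n = √(5.31×10⁻²²) = 2.31×10⁻¹¹ A = 23.1 pA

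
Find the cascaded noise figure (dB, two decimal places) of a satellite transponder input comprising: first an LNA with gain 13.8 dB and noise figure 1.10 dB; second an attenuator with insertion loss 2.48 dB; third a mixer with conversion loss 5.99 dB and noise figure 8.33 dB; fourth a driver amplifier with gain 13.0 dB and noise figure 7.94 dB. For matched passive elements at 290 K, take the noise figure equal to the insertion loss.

Convert to linear (a loss of L dB is a gain of −L dB): F_i = 10^(NF_i/10), G_i = 10^(G_i,dB/10)
  Stage 1: F_1 = 10^(1.10/10) = 1.288, G_1 = 10^(13.8/10) = 23.99
  Stage 2: F_2 = 10^(2.48/10) = 1.770, G_2 = 10^(−2.48/10) = 0.5649
  Stage 3: F_3 = 10^(8.33/10) = 6.808, G_3 = 10^(−5.99/10) = 0.2518
  Stage 4: F_4 = 10^(7.94/10) = 6.223, G_4 = 10^(13.0/10) = 19.95
Friis cascade:
  F = 1.288 + (1.770 − 1)/23.99 + (6.808 − 1)/13.55 + (6.223 − 1)/3.412 = 3.280
NF = 10 log₁₀(3.280) = 5.16 dB

5.16 dB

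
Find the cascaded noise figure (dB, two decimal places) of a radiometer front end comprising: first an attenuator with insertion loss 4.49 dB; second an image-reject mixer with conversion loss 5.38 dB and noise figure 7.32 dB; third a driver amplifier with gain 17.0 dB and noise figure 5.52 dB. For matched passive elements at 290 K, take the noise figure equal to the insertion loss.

16.03 dB

Convert to linear (a loss of L dB is a gain of −L dB): F_i = 10^(NF_i/10), G_i = 10^(G_i,dB/10)
  Stage 1: F_1 = 10^(4.49/10) = 2.812, G_1 = 10^(−4.49/10) = 0.3556
  Stage 2: F_2 = 10^(7.32/10) = 5.395, G_2 = 10^(−5.38/10) = 0.2897
  Stage 3: F_3 = 10^(5.52/10) = 3.565, G_3 = 10^(17.0/10) = 50.12
Friis cascade:
  F = 2.812 + (5.395 − 1)/0.3556 + (3.565 − 1)/0.1030 = 40.06
NF = 10 log₁₀(40.06) = 16.03 dB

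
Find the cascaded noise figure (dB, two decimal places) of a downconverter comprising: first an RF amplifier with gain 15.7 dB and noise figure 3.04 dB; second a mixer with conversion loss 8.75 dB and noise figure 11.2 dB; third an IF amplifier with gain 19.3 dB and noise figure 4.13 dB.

4.25 dB

Convert to linear (a loss of L dB is a gain of −L dB): F_i = 10^(NF_i/10), G_i = 10^(G_i,dB/10)
  Stage 1: F_1 = 10^(3.04/10) = 2.014, G_1 = 10^(15.7/10) = 37.15
  Stage 2: F_2 = 10^(11.2/10) = 13.18, G_2 = 10^(−8.75/10) = 0.1334
  Stage 3: F_3 = 10^(4.13/10) = 2.588, G_3 = 10^(19.3/10) = 85.11
Friis cascade:
  F = 2.014 + (13.18 − 1)/37.15 + (2.588 − 1)/4.955 = 2.662
NF = 10 log₁₀(2.662) = 4.25 dB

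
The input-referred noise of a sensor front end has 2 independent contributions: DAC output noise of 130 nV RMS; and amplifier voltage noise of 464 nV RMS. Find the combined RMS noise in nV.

Uncorrelated sources add in power (mean-square): V_tot = √(ΣV_i²)
V_tot = √[(1.30×10⁻⁷)² + (4.64×10⁻⁷)²] = 4.82×10⁻⁷ V = 482 nV

482 nV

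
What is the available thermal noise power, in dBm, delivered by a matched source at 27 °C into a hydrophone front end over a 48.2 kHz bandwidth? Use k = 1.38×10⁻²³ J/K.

T = 27 °C + 273.15 = 300.15 K
P_n = kTB = 1.38×10⁻²³ × 300.15 × 4.82×10⁴ = 2.00×10⁻¹⁶ W
In dBm: 10 log₁₀(2.00×10⁻¹⁶ / 10⁻³) = −127.0 dBm

−127.0 dBm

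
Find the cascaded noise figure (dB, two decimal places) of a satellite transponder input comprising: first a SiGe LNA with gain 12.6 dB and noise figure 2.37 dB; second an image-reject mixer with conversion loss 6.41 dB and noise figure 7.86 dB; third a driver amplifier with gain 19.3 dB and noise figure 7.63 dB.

Convert to linear (a loss of L dB is a gain of −L dB): F_i = 10^(NF_i/10), G_i = 10^(G_i,dB/10)
  Stage 1: F_1 = 10^(2.37/10) = 1.726, G_1 = 10^(12.6/10) = 18.20
  Stage 2: F_2 = 10^(7.86/10) = 6.109, G_2 = 10^(−6.41/10) = 0.2286
  Stage 3: F_3 = 10^(7.63/10) = 5.794, G_3 = 10^(19.3/10) = 85.11
Friis cascade:
  F = 1.726 + (6.109 − 1)/18.20 + (5.794 − 1)/4.159 = 3.159
NF = 10 log₁₀(3.159) = 5.00 dB

5.00 dB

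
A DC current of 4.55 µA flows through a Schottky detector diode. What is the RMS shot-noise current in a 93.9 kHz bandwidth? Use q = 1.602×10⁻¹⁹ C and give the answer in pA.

I_n = √(2qI·B)
2qI·B = 2 × 1.602×10⁻¹⁹ × 4.55×10⁻⁶ × 9.39×10⁴ = 1.37×10⁻¹⁹ A²
I_n = √(1.37×10⁻¹⁹) = 3.70×10⁻¹⁰ A = 370 pA

370 pA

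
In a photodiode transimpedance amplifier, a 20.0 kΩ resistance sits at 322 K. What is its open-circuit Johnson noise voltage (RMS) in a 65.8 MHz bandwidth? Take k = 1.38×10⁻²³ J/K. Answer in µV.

153 µV

V_n = √(4kTRB)
4kTRB = 4 × 1.38×10⁻²³ × 322 × 2.00×10⁴ × 6.58×10⁷ = 2.34×10⁻⁸ V²
V_n = √(2.34×10⁻⁸) = 1.53×10⁻⁴ V = 153 µV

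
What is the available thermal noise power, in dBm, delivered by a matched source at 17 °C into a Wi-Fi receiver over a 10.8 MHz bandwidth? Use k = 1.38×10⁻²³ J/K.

T = 17 °C + 273.15 = 290.15 K
P_n = kTB = 1.38×10⁻²³ × 290.15 × 1.08×10⁷ = 4.32×10⁻¹⁴ W
In dBm: 10 log₁₀(4.32×10⁻¹⁴ / 10⁻³) = −103.6 dBm

−103.6 dBm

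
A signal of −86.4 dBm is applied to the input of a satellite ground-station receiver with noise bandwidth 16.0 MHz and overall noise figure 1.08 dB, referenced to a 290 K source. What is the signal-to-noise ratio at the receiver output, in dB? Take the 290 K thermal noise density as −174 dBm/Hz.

Noise floor: N = −174 + 10 log₁₀(B) + NF
10 log₁₀(1.60×10⁷) = 72.04 dB
N = −174 + 72.04 + 1.08 = −100.88 dBm
SNR = P_sig − N = −86.4 − (−100.88) = 14.48 dB → 14.5 dB

14.5 dB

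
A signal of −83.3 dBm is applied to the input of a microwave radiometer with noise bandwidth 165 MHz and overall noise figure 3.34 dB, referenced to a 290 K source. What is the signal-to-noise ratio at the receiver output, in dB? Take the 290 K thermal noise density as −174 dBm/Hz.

Noise floor: N = −174 + 10 log₁₀(B) + NF
10 log₁₀(1.65×10⁸) = 82.17 dB
N = −174 + 82.17 + 3.34 = −88.49 dBm
SNR = P_sig − N = −83.3 − (−88.49) = 5.19 dB → 5.2 dB

5.2 dB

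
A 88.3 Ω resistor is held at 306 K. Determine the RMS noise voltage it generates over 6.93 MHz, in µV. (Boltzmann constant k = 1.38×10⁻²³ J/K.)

V_n = √(4kTRB)
4kTRB = 4 × 1.38×10⁻²³ × 306 × 8.83×10¹ × 6.93×10⁶ = 1.03×10⁻¹¹ V²
V_n = √(1.03×10⁻¹¹) = 3.21×10⁻⁶ V = 3.21 µV

3.21 µV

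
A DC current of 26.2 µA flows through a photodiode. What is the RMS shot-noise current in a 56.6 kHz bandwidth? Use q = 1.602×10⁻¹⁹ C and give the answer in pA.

I_n = √(2qI·B)
2qI·B = 2 × 1.602×10⁻¹⁹ × 2.62×10⁻⁵ × 5.66×10⁴ = 4.75×10⁻¹⁹ A²
I_n = √(4.75×10⁻¹⁹) = 6.89×10⁻¹⁰ A = 689 pA

689 pA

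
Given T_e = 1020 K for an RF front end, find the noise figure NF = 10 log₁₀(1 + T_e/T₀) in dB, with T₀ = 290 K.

6.55 dB

F = 1 + T_e/T₀ = 1 + 1020/290 = 4.51724
NF = 10 log₁₀(4.51724) = 6.55 dB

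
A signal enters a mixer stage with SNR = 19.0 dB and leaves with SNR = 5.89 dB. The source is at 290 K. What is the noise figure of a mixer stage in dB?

NF (dB) = SNR_in(dB) − SNR_out(dB) when the source is at T₀
NF = 19.0 − 5.89 = 13.11 dB

13.11 dB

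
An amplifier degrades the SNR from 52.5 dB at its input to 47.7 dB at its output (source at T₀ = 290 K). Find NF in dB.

4.8 dB

NF (dB) = SNR_in(dB) − SNR_out(dB) when the source is at T₀
NF = 52.5 − 47.7 = 4.8 dB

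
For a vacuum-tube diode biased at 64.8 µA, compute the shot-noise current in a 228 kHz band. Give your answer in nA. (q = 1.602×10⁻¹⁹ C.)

I_n = √(2qI·B)
2qI·B = 2 × 1.602×10⁻¹⁹ × 6.48×10⁻⁵ × 2.28×10⁵ = 4.73×10⁻¹⁸ A²
I_n = √(4.73×10⁻¹⁸) = 2.18×10⁻⁹ A = 2.18 nA

2.18 nA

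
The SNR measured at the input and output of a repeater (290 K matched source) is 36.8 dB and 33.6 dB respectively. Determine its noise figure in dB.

3.2 dB

NF (dB) = SNR_in(dB) − SNR_out(dB) when the source is at T₀
NF = 36.8 − 33.6 = 3.2 dB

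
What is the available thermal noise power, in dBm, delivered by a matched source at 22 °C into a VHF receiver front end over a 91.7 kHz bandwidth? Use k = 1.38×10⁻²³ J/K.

−124.3 dBm

T = 22 °C + 273.15 = 295.15 K
P_n = kTB = 1.38×10⁻²³ × 295.15 × 9.17×10⁴ = 3.74×10⁻¹⁶ W
In dBm: 10 log₁₀(3.74×10⁻¹⁶ / 10⁻³) = −124.3 dBm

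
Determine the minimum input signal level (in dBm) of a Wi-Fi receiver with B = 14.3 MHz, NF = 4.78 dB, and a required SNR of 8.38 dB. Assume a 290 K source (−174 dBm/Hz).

Sensitivity = −174 + 10 log₁₀(B) + NF + SNR_min
= −174 + 71.55 + 4.78 + 8.38
= −89.29 dBm → −89.3 dBm

−89.3 dBm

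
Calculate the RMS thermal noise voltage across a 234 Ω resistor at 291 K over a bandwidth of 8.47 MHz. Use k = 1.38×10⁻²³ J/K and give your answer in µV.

5.64 µV

V_n = √(4kTRB)
4kTRB = 4 × 1.38×10⁻²³ × 291 × 2.34×10² × 8.47×10⁶ = 3.18×10⁻¹¹ V²
V_n = √(3.18×10⁻¹¹) = 5.64×10⁻⁶ V = 5.64 µV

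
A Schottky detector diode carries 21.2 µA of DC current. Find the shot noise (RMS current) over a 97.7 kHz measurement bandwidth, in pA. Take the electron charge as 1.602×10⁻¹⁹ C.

815 pA

I_n = √(2qI·B)
2qI·B = 2 × 1.602×10⁻¹⁹ × 2.12×10⁻⁵ × 9.77×10⁴ = 6.64×10⁻¹⁹ A²
I_n = √(6.64×10⁻¹⁹) = 8.15×10⁻¹⁰ A = 815 pA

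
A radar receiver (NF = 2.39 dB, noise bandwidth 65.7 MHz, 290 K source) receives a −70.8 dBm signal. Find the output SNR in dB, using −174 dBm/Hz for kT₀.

Noise floor: N = −174 + 10 log₁₀(B) + NF
10 log₁₀(6.57×10⁷) = 78.18 dB
N = −174 + 78.18 + 2.39 = −93.43 dBm
SNR = P_sig − N = −70.8 − (−93.43) = 22.63 dB → 22.6 dB

22.6 dB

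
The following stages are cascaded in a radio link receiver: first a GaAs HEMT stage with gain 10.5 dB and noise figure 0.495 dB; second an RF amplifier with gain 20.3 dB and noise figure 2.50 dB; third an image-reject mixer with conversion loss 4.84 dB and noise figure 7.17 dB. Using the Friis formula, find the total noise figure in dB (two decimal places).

0.77 dB

Convert to linear (a loss of L dB is a gain of −L dB): F_i = 10^(NF_i/10), G_i = 10^(G_i,dB/10)
  Stage 1: F_1 = 10^(0.495/10) = 1.121, G_1 = 10^(10.5/10) = 11.22
  Stage 2: F_2 = 10^(2.50/10) = 1.778, G_2 = 10^(20.3/10) = 107.2
  Stage 3: F_3 = 10^(7.17/10) = 5.212, G_3 = 10^(−4.84/10) = 0.3281
Friis cascade:
  F = 1.121 + (1.778 − 1)/11.22 + (5.212 − 1)/1202 = 1.194
NF = 10 log₁₀(1.194) = 0.77 dB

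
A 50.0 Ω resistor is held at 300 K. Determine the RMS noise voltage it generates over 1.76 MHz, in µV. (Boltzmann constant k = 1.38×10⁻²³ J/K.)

V_n = √(4kTRB)
4kTRB = 4 × 1.38×10⁻²³ × 300 × 5.00×10¹ × 1.76×10⁶ = 1.46×10⁻¹² V²
V_n = √(1.46×10⁻¹²) = 1.21×10⁻⁶ V = 1.21 µV

1.21 µV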